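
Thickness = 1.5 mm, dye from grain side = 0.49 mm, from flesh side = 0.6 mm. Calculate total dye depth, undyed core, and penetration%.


Total dyed = 0.49 + 0.6 = 1.09 mm
Undyed core = 1.5 - 1.09 = 0.41 mm
Penetration = 1.09 / 1.5 x 100 = 72.7%


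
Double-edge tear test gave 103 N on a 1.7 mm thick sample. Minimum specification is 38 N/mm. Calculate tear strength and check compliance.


Tear strength = 103 / 1.7 = 60.6 N/mm
Required minimum = 38 N/mm
Compliant: Yes


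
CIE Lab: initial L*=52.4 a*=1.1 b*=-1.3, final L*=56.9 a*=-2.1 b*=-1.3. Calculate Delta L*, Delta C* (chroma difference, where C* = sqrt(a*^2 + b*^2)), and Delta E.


Delta L* = 56.9 - 52.4 = 4.5
C1* = sqrt((1.1)^2 + (-1.3)^2) = 1.703
C2* = sqrt((-2.1)^2 + (-1.3)^2) = 2.470
Delta C* = 2.470 - 1.703 = 0.77
Delta E = sqrt((4.5)^2 + (-3.2)^2 + (0.0)^2) = 5.52


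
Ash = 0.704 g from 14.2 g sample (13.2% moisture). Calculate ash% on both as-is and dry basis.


As-is ash% = 0.704 / 14.2 x 100 = 4.96%
Dry mass = 14.2 x (100 - 13.2) / 100 = 12.3256 g
Dry-basis ash% = 0.704 / 12.3256 x 100 = 5.71%


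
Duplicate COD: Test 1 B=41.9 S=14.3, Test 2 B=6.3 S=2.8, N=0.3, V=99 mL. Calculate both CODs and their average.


COD1 = 669.1 mg/L
COD2 = 84.8 mg/L
Average = 377.0 mg/L


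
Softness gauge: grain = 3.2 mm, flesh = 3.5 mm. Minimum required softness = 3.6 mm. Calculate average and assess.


Average softness = 3.35 mm
Meets requirement: No

Average = (3.2 + 3.5) / 2 = 3.35 mm
Minimum = 3.6 mm
Meets requirement: No


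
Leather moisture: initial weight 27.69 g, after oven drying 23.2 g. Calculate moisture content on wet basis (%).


Moisture = 27.69 - 23.2 = 4.49 g
MC = 4.49 / 27.69 x 100 = 16.2%


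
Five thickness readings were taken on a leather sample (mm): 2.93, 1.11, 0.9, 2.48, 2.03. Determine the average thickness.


Sum = 2.93 + 1.11 + 0.9 + 2.48 + 2.03 = 9.45
Average = 9.45 / 5 = 1.89 mm


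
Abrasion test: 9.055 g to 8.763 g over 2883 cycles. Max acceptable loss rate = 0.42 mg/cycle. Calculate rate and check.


Rate = 0.101 mg/cycle
Passes: Yes

Loss = 9.055 - 8.763 = 0.292 g
Rate = 0.292 g / 2883 cycles x 1000 = 0.101 mg/cycle
Max = 0.42 mg/cycle
Passes: Yes


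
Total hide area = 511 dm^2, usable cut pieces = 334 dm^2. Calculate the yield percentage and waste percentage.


Yield = 65.4%
Waste = 34.6%

Yield = 334 / 511 x 100 = 65.4%
Waste = 511 - 334 = 177 dm^2
Waste% = 100 - 65.4 = 34.6%


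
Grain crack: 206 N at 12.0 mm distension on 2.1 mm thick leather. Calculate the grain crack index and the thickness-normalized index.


Crack index = 17.2 N/mm
Normalized index = 8.2 N/mm per mm

Crack index = 206 / 12.0 = 17.2 N/mm
Normalized = 17.2 / 2.1 = 8.2 N/mm per mm


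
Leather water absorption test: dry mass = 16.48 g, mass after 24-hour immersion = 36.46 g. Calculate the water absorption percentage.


Water absorbed = 36.46 - 16.48 = 19.98 g
WA% = 19.98 / 16.48 x 100 = 121.2%


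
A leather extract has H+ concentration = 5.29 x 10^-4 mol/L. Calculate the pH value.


pH = 3.28

pH = -log10[H+]
pH = -log10(5.29 x 10^-4) = 3.28


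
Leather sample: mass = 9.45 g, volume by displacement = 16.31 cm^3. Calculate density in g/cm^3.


Density = mass / volume
Density = 9.45 / 16.31 = 0.579 g/cm^3


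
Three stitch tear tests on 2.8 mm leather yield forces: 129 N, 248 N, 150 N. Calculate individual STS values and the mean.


STS1 = 46.1 N/mm
STS2 = 88.6 N/mm
STS3 = 53.6 N/mm
Mean = 62.8 N/mm


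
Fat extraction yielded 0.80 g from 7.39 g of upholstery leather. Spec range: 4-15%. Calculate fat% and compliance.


Fat% = 0.80 / 7.39 x 100 = 10.8%
Spec range: 4-15%
Compliant: Yes


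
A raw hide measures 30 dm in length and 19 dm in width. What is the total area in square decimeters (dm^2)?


Area = length x width
Area = 30 x 19 = 570 dm^2


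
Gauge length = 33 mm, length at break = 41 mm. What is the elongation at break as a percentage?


24.2%


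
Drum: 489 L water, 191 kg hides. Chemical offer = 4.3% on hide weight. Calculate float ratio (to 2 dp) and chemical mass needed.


Float ratio = 2.56
Chemical needed = 8.213 kg


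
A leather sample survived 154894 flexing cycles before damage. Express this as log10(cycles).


5.19

log10(154894) = 5.19


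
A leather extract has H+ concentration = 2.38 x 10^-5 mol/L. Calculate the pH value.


pH = 4.62


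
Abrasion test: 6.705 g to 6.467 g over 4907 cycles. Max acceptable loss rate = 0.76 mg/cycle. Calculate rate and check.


Loss = 6.705 - 6.467 = 0.238 g
Rate = 0.238 g / 4907 cycles x 1000 = 0.049 mg/cycle
Max = 0.76 mg/cycle
Passes: Yes


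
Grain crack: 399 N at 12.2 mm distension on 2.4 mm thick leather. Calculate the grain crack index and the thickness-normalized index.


Crack index = 32.7 N/mm
Normalized index = 13.6 N/mm per mm

Crack index = 399 / 12.2 = 32.7 N/mm
Normalized = 32.7 / 2.4 = 13.6 N/mm per mm


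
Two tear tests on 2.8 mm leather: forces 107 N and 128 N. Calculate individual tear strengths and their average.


Tear 1 = 107 / 2.8 = 38.2 N/mm
Tear 2 = 128 / 2.8 = 45.7 N/mm
Average = (38.2 + 45.7) / 2 = 42.0 N/mm


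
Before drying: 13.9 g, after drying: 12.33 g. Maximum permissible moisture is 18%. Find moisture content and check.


MC = (13.9 - 12.33) / 13.9 x 100 = 11.3%
Maximum: 18%
Acceptable: Yes


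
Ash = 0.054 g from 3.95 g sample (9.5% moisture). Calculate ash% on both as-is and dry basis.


As-is ash = 1.37%
Dry-basis ash = 1.51%


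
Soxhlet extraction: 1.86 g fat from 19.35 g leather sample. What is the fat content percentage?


Fat content = 1.86 / 19.35 x 100
Fat = 9.6%


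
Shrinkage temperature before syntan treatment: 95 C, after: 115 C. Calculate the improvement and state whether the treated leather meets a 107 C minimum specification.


Improvement = 115 - 95 = 20 C
Spec check: 115 C >= 107 C? Yes


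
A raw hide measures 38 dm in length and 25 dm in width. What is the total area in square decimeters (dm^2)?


Area = length x width
Area = 38 x 25 = 950 dm^2


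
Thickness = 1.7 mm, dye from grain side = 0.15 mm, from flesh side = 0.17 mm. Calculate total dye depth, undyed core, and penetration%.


Total dyed = 0.15 + 0.17 = 0.32 mm
Undyed core = 1.7 - 0.32 = 1.38 mm
Penetration = 0.32 / 1.7 x 100 = 18.8%


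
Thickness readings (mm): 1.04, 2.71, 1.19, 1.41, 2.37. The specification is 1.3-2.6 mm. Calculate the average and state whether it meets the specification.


Average = 1.74 mm
Within specification: Yes


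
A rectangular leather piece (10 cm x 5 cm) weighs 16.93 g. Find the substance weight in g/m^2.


Area = 10 x 5 = 50 cm^2
SW = 16.93 / 50 x 10000 = 3386.0 g/m^2


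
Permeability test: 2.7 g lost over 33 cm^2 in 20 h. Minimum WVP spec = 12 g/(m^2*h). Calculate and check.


WVP = 40.91 g/(m^2*h)
Meets specification: Yes

WVP = 2.7 / (33 x 20) x 10000 = 40.91 g/(m^2*h)
Minimum: 12 g/(m^2*h)
Meets spec: Yes


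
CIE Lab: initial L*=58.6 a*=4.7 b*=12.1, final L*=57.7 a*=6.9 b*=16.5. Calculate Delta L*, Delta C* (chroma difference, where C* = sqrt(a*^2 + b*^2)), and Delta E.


Delta L* = 57.7 - 58.6 = -0.9
C1* = sqrt((4.7)^2 + (12.1)^2) = 12.981
C2* = sqrt((6.9)^2 + (16.5)^2) = 17.885
Delta C* = 17.885 - 12.981 = 4.90
Delta E = sqrt((-0.9)^2 + (2.2)^2 + (4.4)^2) = 5.00


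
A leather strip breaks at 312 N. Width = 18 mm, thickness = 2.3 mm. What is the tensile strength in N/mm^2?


Cross-sectional area = 18 x 2.3 = 41.4 mm^2
Tensile strength = 312 / 41.4 = 7.54 N/mm^2


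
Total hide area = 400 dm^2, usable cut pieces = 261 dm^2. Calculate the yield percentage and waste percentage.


Yield = 65.3%
Waste = 34.7%


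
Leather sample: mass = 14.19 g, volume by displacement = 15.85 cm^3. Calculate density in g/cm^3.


Density = mass / volume
Density = 14.19 / 15.85 = 0.895 g/cm^3


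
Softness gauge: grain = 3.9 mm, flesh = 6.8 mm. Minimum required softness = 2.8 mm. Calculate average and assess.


Average softness = 5.35 mm
Meets requirement: Yes


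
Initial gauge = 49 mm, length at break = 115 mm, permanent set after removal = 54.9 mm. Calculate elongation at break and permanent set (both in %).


Elongation at break = (115 - 49) / 49 x 100 = 134.7%
Permanent set = (54.9 - 49) / 49 x 100 = 12.0%


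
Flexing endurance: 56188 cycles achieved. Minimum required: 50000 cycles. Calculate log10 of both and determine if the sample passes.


log10(56188) = 4.75
log10(50000) = 4.70
Passes: Yes


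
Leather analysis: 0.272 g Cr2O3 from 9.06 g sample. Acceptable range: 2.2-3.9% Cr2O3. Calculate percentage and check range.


Cr2O3 = 3.00%
Within range: Yes


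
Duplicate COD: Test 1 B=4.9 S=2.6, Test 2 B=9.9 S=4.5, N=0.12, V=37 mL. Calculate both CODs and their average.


COD1 = 59.7 mg/L
COD2 = 140.1 mg/L
Average = 99.9 mg/L

COD1 = (4.9 - 2.6) x 0.12 x 8000 / 37 = 59.7 mg/L
COD2 = (9.9 - 4.5) x 0.12 x 8000 / 37 = 140.1 mg/L
Average = (59.7 + 140.1) / 2 = 99.9 mg/L


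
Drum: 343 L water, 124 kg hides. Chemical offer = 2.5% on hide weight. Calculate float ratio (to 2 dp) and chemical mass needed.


Float ratio = 2.77
Chemical needed = 3.1 kg


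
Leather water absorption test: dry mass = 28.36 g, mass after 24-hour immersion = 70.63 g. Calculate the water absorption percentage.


149.0%

Water absorbed = 70.63 - 28.36 = 42.27 g
WA% = 42.27 / 28.36 x 100 = 149.0%


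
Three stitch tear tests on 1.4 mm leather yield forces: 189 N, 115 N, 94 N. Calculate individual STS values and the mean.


STS1 = 135.0 N/mm
STS2 = 82.1 N/mm
STS3 = 67.1 N/mm
Mean = 94.7 N/mm

STS1 = 189 / 1.4 = 135.0 N/mm
STS2 = 115 / 1.4 = 82.1 N/mm
STS3 = 94 / 1.4 = 67.1 N/mm
Mean = (135.0 + 82.1 + 67.1) / 3 = 94.7 N/mm


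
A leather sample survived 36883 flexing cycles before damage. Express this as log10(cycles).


4.57

log10(36883) = 4.57


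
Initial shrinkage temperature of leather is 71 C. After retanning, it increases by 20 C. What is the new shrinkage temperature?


91 C

New Ts = 71 + 20 = 91 C


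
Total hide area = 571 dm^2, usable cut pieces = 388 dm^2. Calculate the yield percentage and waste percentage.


Yield = 68.0%
Waste = 32.0%

Yield = 388 / 571 x 100 = 68.0%
Waste = 571 - 388 = 183 dm^2
Waste% = 100 - 68.0 = 32.0%


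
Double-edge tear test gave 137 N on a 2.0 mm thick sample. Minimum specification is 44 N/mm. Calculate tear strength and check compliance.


Tear strength = 68.5 N/mm
Compliant: Yes

Tear strength = 137 / 2.0 = 68.5 N/mm
Required minimum = 44 N/mm
Compliant: Yes


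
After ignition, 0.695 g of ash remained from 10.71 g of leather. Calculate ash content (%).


6.49%

Ash% = 0.695 / 10.71 x 100
Ash% = 6.49%


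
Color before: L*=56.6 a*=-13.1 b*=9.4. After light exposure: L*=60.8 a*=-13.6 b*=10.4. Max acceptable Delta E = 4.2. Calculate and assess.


dL = 4.2, da = -0.5, db = 1.0
dE = sqrt((4.2)^2 + (-0.5)^2 + (1.0)^2) = 4.35
Max = 4.2
Passes: No


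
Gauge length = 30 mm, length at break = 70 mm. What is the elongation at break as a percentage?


Extension = 70 - 30 = 40 mm
Elongation = 40 / 30 x 100 = 133.3%


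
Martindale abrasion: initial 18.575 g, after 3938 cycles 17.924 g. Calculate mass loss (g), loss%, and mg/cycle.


Loss = 18.575 - 17.924 = 0.651 g
Loss% = 0.651 / 18.575 x 100 = 3.50%
Rate = 0.651 / 3938 x 1000 = 0.165 mg/cycle


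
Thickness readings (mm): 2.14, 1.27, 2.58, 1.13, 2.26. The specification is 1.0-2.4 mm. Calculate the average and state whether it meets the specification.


Sum = 9.38
Average = 9.38 / 5 = 1.88 mm
Specification range: 1.0 to 2.4 mm
Within spec: Yes


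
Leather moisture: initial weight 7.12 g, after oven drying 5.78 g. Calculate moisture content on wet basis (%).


18.8%

Moisture = 7.12 - 5.78 = 1.34 g
MC = 1.34 / 7.12 x 100 = 18.8%


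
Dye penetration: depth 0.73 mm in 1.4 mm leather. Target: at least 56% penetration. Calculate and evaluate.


Penetration = 0.73 / 1.4 x 100 = 52.1%
Target: 56%
Meets target: No


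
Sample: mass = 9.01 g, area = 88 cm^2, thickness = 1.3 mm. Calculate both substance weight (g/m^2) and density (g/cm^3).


SW = 9.01 / 88 x 10000 = 1023.9 g/m^2
Volume = 88 x 1.3 / 10 = 11.44 cm^3
Density = 9.01 / 11.44 = 0.788 g/cm^3


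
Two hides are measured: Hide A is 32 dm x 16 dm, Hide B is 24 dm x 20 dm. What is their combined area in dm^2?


992 dm^2


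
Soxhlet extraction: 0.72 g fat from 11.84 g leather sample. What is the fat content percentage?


Fat content = 0.72 / 11.84 x 100
Fat = 6.1%


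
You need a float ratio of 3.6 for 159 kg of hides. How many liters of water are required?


572.4 L

Water = hide weight x target ratio
Water = 159 x 3.6 = 572.4 L


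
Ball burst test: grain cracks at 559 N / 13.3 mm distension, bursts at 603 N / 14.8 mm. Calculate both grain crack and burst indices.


Crack index = 42.0 N/mm
Burst index = 40.7 N/mm

Crack index = 559 / 13.3 = 42.0 N/mm
Burst index = 603 / 14.8 = 40.7 N/mm


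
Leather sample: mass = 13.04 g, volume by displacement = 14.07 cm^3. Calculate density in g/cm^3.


Density = mass / volume
Density = 13.04 / 14.07 = 0.927 g/cm^3


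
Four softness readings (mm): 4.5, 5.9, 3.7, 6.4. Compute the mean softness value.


Sum = 4.5 + 5.9 + 3.7 + 6.4
Mean = 20.5 / 4 = 5.13 mm


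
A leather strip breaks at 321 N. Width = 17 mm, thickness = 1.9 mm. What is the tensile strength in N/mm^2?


9.94 N/mm^2


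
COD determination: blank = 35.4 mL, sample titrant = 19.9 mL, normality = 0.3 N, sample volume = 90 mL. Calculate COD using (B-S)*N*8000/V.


413.3 mg/L


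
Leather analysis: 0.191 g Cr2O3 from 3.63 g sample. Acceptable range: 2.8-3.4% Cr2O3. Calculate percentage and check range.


Cr2O3 = 5.26%
Within range: No


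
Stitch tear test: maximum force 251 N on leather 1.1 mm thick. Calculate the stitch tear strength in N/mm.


228.2 N/mm

Stitch tear strength = force / thickness
STS = 251 / 1.1 = 228.2 N/mm


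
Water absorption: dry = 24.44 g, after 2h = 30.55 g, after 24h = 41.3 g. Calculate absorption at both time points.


WA (2h) = (30.55 - 24.44) / 24.44 x 100 = 25.0%
WA (24h) = (41.3 - 24.44) / 24.44 x 100 = 69.0%


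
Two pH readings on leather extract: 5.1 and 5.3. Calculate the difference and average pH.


Difference = |5.1 - 5.3| = 0.2
Average = (5.1 + 5.3) / 2 = 5.20


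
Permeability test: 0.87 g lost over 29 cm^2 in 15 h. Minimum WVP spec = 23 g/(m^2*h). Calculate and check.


WVP = 20.00 g/(m^2*h)
Meets specification: No

WVP = 0.87 / (29 x 15) x 10000 = 20.00 g/(m^2*h)
Minimum: 23 g/(m^2*h)
Meets spec: No


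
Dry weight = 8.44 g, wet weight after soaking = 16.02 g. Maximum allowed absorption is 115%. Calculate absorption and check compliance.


Absorption = 89.8%
Compliant: Yes

WA = (16.02 - 8.44) / 8.44 x 100 = 89.8%
Maximum allowed: 115%
Compliant: Yes


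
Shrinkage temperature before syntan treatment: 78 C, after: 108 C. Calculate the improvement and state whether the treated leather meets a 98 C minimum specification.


Improvement = 30 C
Meets 98 C spec: Yes

Improvement = 108 - 78 = 30 C
Spec check: 108 C >= 98 C? Yes


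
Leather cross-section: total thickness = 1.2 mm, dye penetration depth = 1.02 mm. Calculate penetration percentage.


Penetration% = 1.02 / 1.2 x 100
Penetration = 85.0%


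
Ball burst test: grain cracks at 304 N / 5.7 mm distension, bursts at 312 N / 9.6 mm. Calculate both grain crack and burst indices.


Crack index = 304 / 5.7 = 53.3 N/mm
Burst index = 312 / 9.6 = 32.5 N/mm


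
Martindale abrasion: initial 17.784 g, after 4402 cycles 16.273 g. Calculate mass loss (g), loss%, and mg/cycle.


Mass loss = 1.511 g
Loss = 8.50%
Rate = 0.343 mg/cycle

Loss = 17.784 - 16.273 = 1.511 g
Loss% = 1.511 / 17.784 x 100 = 8.50%
Rate = 1.511 / 4402 x 1000 = 0.343 mg/cycle


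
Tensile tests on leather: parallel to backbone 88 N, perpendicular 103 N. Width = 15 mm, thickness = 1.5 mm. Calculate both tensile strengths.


Area = 15 x 1.5 = 22.5 mm^2
TS (parallel) = 88 / 22.5 = 3.91 N/mm^2
TS (perpendicular) = 103 / 22.5 = 4.58 N/mm^2


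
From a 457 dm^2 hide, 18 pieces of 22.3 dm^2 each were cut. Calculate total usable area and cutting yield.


Usable area = 401.4 dm^2
Yield = 87.8%

Total usable = 18 x 22.3 = 401.4 dm^2
Yield = 401.4 / 457 x 100 = 87.8%


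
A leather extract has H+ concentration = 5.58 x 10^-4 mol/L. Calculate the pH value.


pH = -log10[H+]
pH = -log10(5.58 x 10^-4) = 3.25


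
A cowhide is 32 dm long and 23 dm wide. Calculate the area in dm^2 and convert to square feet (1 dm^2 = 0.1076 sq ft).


Area = 32 x 23 = 736 dm^2
Conversion: 736 x 0.1076 = 79.19 sq ft


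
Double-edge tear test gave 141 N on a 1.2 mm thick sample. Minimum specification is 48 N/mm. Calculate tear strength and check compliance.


Tear strength = 117.5 N/mm
Compliant: Yes


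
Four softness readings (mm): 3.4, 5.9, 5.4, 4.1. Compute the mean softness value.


4.70 mm

Sum = 3.4 + 5.9 + 5.4 + 4.1
Mean = 18.8 / 4 = 4.70 mm


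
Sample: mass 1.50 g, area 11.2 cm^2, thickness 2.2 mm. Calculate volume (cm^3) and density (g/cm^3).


Volume = 2.464 cm^3
Density = 0.609 g/cm^3

Thickness in cm = 2.2 / 10 = 0.22 cm
Volume = 11.2 x 0.22 = 2.464 cm^3
Density = 1.50 / 2.464 = 0.609 g/cm^3


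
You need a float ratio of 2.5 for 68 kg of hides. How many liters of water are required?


170.0 L

Water = hide weight x target ratio
Water = 68 x 2.5 = 170.0 L


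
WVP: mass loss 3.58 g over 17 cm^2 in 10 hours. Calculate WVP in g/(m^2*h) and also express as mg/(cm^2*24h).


WVP = 3.58 / (17 x 10) x 10000 = 210.59 g/(m^2*h)
Mass loss in mg = 3.58 x 1000 = 3580 mg
Per cm^2 per 24h in mg: 3580 x 24 / (17 x 10) = 85920 / 170 = 505.41 mg/(cm^2*24h)


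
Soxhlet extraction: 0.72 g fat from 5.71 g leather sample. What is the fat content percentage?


12.6%

Fat content = 0.72 / 5.71 x 100
Fat = 12.6%


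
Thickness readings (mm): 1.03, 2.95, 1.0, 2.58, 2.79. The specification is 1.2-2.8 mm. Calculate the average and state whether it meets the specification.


Average = 2.07 mm
Within specification: Yes

Sum = 10.35
Average = 10.35 / 5 = 2.07 mm
Specification range: 1.2 to 2.8 mm
Within spec: Yes


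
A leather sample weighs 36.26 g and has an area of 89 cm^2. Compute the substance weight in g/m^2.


4074.2 g/m^2


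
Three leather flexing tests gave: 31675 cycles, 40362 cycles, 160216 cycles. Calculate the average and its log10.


Average = 77418 cycles
log10 = 4.89


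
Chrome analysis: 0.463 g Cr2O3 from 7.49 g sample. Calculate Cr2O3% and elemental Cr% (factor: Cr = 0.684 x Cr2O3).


Cr2O3 = 6.18%
Cr = 4.23%

Cr2O3% = 0.463 / 7.49 x 100 = 6.18%
Cr% = 6.18 x 0.684 = 4.23%


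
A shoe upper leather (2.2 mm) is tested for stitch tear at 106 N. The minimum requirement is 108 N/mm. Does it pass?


STS = 48.2 N/mm
Passes: No

STS = 106 / 2.2 = 48.2 N/mm
Minimum required: 108 N/mm
Passes: No


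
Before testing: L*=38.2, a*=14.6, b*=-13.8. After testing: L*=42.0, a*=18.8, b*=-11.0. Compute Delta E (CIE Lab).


dL = 42.0 - 38.2 = 3.8
da = 18.8 - 14.6 = 4.2
db = -11.0 - (-13.8) = 2.8
dE = sqrt((3.8)^2 + (4.2)^2 + (2.8)^2) = 6.32


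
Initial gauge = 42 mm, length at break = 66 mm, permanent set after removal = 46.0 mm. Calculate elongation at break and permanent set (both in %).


Elongation at break = 57.1%
Permanent set = 9.5%


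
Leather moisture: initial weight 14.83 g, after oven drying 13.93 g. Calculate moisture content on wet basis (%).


6.1%


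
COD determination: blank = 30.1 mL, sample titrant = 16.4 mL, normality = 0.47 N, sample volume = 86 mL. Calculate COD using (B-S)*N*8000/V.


COD = (30.1 - 16.4) x 0.47 x 8000 / 86
COD = 13.7 x 0.47 x 8000 / 86
COD = 599.0 mg/L


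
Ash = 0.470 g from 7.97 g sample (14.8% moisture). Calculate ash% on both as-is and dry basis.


As-is ash = 5.90%
Dry-basis ash = 6.92%


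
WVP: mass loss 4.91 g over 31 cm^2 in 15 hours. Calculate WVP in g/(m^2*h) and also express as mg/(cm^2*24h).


WVP = 105.59 g/(m^2*h)
Daily rate = 253.42 mg/(cm^2*24h)

WVP = 4.91 / (31 x 15) x 10000 = 105.59 g/(m^2*h)
Mass loss in mg = 4.91 x 1000 = 4910 mg
Per cm^2 per 24h in mg: 4910 x 24 / (31 x 15) = 117840 / 465 = 253.42 mg/(cm^2*24h)


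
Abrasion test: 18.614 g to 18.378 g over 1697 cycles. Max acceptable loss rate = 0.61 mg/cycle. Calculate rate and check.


Loss = 18.614 - 18.378 = 0.236 g
Rate = 0.236 g / 1697 cycles x 1000 = 0.139 mg/cycle
Max = 0.61 mg/cycle
Passes: Yes


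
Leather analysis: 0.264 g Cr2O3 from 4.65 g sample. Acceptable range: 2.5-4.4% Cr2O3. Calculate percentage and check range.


Cr2O3% = 0.264 / 4.65 x 100 = 5.68%
Acceptable range: 2.5 to 4.4%
Within range: No


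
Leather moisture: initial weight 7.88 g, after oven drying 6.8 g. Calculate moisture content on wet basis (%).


13.7%

Moisture = 7.88 - 6.8 = 1.08 g
MC = 1.08 / 7.88 x 100 = 13.7%


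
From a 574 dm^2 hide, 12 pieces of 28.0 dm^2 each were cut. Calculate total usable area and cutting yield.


Total usable = 12 x 28.0 = 336.0 dm^2
Yield = 336.0 / 574 x 100 = 58.5%


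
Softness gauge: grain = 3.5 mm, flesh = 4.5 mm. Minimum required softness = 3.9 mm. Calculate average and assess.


Average softness = 4.00 mm
Meets requirement: Yes

Average = (3.5 + 4.5) / 2 = 4.00 mm
Minimum = 3.9 mm
Meets requirement: Yes


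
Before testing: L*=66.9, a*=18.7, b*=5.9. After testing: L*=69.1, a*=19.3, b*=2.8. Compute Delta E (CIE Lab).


dL = 69.1 - 66.9 = 2.2
da = 19.3 - 18.7 = 0.6
db = 2.8 - 5.9 = -3.1
dE = sqrt((2.2)^2 + (0.6)^2 + (-3.1)^2) = 3.85


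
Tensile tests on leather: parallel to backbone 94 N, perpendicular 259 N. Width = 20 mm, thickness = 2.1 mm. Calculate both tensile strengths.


Area = 20 x 2.1 = 42.0 mm^2
TS (parallel) = 94 / 42.0 = 2.24 N/mm^2
TS (perpendicular) = 259 / 42.0 = 6.17 N/mm^2


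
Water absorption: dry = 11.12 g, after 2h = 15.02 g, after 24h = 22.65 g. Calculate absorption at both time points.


WA (2h) = (15.02 - 11.12) / 11.12 x 100 = 35.1%
WA (24h) = (22.65 - 11.12) / 11.12 x 100 = 103.7%


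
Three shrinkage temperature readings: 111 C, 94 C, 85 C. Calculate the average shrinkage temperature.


Average = (111 + 94 + 85) / 3
Average = 290 / 3 = 96.7 C


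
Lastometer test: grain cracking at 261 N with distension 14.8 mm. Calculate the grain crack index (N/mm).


17.6 N/mm

Grain crack index = force / distension
Index = 261 / 14.8 = 17.6 N/mm


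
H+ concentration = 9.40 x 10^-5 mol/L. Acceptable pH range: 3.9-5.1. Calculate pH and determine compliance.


pH = 4.03
Compliant: Yes


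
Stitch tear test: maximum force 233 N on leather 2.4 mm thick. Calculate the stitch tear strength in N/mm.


Stitch tear strength = force / thickness
STS = 233 / 2.4 = 97.1 N/mm


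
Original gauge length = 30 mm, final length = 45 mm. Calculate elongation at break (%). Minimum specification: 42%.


Extension = 45 - 30 = 15 mm
Elongation = 15 / 30 x 100 = 50.0%
Minimum required: 42%
Meets specification: Yes


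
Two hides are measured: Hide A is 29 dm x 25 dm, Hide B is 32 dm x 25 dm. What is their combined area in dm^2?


Hide A area = 29 x 25 = 725 dm^2
Hide B area = 32 x 25 = 800 dm^2
Total = 725 + 800 = 1525 dm^2


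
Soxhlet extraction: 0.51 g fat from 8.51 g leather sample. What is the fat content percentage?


6.0%


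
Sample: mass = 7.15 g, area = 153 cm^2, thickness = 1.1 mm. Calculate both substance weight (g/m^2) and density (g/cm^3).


SW = 7.15 / 153 x 10000 = 467.3 g/m^2
Volume = 153 x 1.1 / 10 = 16.83 cm^3
Density = 7.15 / 16.83 = 0.425 g/cm^3


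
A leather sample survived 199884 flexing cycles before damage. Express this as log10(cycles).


log10(199884) = 5.30


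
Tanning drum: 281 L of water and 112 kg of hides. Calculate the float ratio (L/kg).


Float ratio = water / hide weight
Ratio = 281 / 112 = 2.5


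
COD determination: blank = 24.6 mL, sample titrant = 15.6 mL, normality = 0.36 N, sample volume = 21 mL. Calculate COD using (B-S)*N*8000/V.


COD = (24.6 - 15.6) x 0.36 x 8000 / 21
COD = 9.0 x 0.36 x 8000 / 21
COD = 1234.3 mg/L


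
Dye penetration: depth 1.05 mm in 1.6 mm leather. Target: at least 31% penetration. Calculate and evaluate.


Penetration = 65.6%
Meets target: Yes

Penetration = 1.05 / 1.6 x 100 = 65.6%
Target: 31%
Meets target: Yes


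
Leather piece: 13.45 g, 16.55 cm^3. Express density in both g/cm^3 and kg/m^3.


0.813 g/cm^3
813 kg/m^3


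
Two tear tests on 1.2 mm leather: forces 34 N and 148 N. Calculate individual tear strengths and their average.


Tear 1 = 28.3 N/mm
Tear 2 = 123.3 N/mm
Average = 75.8 N/mm

Tear 1 = 34 / 1.2 = 28.3 N/mm
Tear 2 = 148 / 1.2 = 123.3 N/mm
Average = (28.3 + 123.3) / 2 = 75.8 N/mm


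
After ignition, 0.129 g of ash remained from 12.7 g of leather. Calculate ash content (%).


Ash% = 0.129 / 12.7 x 100
Ash% = 1.02%


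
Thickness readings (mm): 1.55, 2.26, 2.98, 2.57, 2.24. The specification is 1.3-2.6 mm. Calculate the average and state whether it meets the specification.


Average = 2.32 mm
Within specification: Yes


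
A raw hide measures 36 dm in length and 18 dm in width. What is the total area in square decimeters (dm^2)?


648 dm^2

Area = length x width
Area = 36 x 18 = 648 dm^2


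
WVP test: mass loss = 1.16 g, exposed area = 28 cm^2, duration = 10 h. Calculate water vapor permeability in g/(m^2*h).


41.43 g/(m^2*h)

WVP = mass_loss / (area x time) x 10000
WVP = 1.16 / (28 x 10) x 10000
WVP = 1.16 / 280 x 10000 = 41.43 g/(m^2*h)


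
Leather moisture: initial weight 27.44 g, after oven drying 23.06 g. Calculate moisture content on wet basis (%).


Moisture = 27.44 - 23.06 = 4.38 g
MC = 4.38 / 27.44 x 100 = 16.0%


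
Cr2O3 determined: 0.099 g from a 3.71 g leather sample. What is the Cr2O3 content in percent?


2.67%


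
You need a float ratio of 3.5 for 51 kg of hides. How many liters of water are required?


Water = hide weight x target ratio
Water = 51 x 3.5 = 178.5 L


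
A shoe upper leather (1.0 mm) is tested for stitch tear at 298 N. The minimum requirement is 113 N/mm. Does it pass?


STS = 298 / 1.0 = 298.0 N/mm
Minimum required: 113 N/mm
Passes: Yes


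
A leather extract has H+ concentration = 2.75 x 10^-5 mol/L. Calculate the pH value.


pH = -log10[H+]
pH = -log10(2.75 x 10^-5) = 4.56


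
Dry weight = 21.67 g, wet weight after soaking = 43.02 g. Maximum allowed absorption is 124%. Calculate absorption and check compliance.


Absorption = 98.5%
Compliant: Yes


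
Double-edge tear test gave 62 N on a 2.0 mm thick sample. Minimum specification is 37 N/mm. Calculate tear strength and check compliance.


Tear strength = 62 / 2.0 = 31.0 N/mm
Required minimum = 37 N/mm
Compliant: No


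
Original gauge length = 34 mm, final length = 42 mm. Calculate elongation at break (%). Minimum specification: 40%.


Extension = 42 - 34 = 8 mm
Elongation = 8 / 34 x 100 = 23.5%
Minimum required: 40%
Meets specification: No


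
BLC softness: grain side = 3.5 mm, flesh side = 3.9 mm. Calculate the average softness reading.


Average = (3.5 + 3.9) / 2
Average = 3.70 mm


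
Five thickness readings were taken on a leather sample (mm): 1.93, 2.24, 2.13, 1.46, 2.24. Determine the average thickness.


2.00 mm


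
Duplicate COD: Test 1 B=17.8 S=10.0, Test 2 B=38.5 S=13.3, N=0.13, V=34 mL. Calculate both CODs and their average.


COD1 = (17.8 - 10.0) x 0.13 x 8000 / 34 = 238.6 mg/L
COD2 = (38.5 - 13.3) x 0.13 x 8000 / 34 = 770.8 mg/L
Average = (238.6 + 770.8) / 2 = 504.7 mg/L


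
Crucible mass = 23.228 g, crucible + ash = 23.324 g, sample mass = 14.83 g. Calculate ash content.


Ash mass = 23.324 - 23.228 = 0.096 g
Ash% = 0.096 / 14.83 x 100 = 0.65%


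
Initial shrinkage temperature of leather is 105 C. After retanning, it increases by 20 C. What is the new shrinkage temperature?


125 C


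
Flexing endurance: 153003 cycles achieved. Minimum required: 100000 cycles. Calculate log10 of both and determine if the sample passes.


Achieved: log10 = 5.18
Required: log10 = 5.00
Passes: Yes

log10(153003) = 5.18
log10(100000) = 5.00
Passes: Yes


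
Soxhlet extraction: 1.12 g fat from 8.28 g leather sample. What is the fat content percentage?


Fat content = 1.12 / 8.28 x 100
Fat = 13.5%


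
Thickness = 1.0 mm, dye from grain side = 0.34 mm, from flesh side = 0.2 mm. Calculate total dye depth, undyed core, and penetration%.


Total dyed = 0.54 mm
Undyed core = 0.46 mm
Penetration = 54.0%

Total dyed = 0.34 + 0.2 = 0.54 mm
Undyed core = 1.0 - 0.54 = 0.46 mm
Penetration = 0.54 / 1.0 x 100 = 54.0%


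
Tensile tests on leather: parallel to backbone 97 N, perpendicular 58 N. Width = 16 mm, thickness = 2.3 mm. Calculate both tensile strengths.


Parallel = 2.64 N/mm^2
Perpendicular = 1.58 N/mm^2

Area = 16 x 2.3 = 36.8 mm^2
TS (parallel) = 97 / 36.8 = 2.64 N/mm^2
TS (perpendicular) = 58 / 36.8 = 1.58 N/mm^2


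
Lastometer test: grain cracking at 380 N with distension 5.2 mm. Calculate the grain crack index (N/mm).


73.1 N/mm


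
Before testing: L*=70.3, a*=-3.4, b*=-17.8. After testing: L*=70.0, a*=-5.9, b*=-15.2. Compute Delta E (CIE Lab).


Delta E = 3.62


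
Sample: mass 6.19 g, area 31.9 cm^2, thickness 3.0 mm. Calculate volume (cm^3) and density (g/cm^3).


Thickness in cm = 3.0 / 10 = 0.30 cm
Volume = 31.9 x 0.30 = 9.570 cm^3
Density = 6.19 / 9.570 = 0.647 g/cm^3


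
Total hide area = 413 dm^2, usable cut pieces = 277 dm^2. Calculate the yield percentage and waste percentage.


Yield = 277 / 413 x 100 = 67.1%
Waste = 413 - 277 = 136 dm^2
Waste% = 100 - 67.1 = 32.9%


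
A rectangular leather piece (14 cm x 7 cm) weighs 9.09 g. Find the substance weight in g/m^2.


927.6 g/m^2

Area = 14 x 7 = 98 cm^2
SW = 9.09 / 98 x 10000 = 927.6 g/m^2


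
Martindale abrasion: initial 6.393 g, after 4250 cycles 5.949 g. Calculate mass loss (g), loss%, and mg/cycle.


Mass loss = 0.444 g
Loss = 6.95%
Rate = 0.104 mg/cycle

Loss = 6.393 - 5.949 = 0.444 g
Loss% = 0.444 / 6.393 x 100 = 6.95%
Rate = 0.444 / 4250 x 1000 = 0.104 mg/cycle


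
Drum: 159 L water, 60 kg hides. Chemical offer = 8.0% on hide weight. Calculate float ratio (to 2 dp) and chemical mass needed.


Float ratio = 159 / 60 = 2.65
Chemical = 60 x 8.0 / 100 = 4.8 kg


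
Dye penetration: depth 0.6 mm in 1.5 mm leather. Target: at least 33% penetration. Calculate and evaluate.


Penetration = 40.0%
Meets target: Yes


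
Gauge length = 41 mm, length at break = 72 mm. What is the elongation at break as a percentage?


Extension = 72 - 41 = 31 mm
Elongation = 31 / 41 x 100 = 75.6%


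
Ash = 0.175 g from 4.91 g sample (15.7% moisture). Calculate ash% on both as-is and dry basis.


As-is ash = 3.56%
Dry-basis ash = 4.23%

As-is ash% = 0.175 / 4.91 x 100 = 3.56%
Dry mass = 4.91 x (100 - 15.7) / 100 = 4.13913 g
Dry-basis ash% = 0.175 / 4.13913 x 100 = 4.23%


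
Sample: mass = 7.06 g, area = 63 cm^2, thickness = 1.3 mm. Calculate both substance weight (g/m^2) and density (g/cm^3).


SW = 7.06 / 63 x 10000 = 1120.6 g/m^2
Volume = 63 x 1.3 / 10 = 8.19 cm^3
Density = 7.06 / 8.19 = 0.862 g/cm^3


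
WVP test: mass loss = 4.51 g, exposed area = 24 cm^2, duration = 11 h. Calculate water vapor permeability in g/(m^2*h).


WVP = mass_loss / (area x time) x 10000
WVP = 4.51 / (24 x 11) x 10000
WVP = 4.51 / 264 x 10000 = 170.83 g/(m^2*h)


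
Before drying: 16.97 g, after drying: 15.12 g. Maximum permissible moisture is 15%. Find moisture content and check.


Moisture content = 10.9%
Acceptable: Yes


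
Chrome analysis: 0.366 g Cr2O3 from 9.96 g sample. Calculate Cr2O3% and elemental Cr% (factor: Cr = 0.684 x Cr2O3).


Cr2O3% = 0.366 / 9.96 x 100 = 3.67%
Cr% = 3.67 x 0.684 = 2.51%


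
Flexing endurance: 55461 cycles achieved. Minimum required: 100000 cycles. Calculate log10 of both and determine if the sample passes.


Achieved: log10 = 4.74
Required: log10 = 5.00
Passes: No

log10(55461) = 4.74
log10(100000) = 5.00
Passes: No


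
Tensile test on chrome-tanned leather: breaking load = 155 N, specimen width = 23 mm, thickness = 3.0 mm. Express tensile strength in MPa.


2.25 MPa

Cross-section = 23 x 3.0 = 69.0 mm^2
TS = 155 / 69.0 = 2.25 MPa
(1 N/mm^2 = 1 MPa)


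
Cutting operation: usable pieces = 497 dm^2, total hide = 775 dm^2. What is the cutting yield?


Yield = usable / total x 100
Yield = 497 / 775 x 100 = 64.1%


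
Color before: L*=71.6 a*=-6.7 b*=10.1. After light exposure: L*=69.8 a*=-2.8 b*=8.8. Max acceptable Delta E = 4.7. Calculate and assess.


dL = -1.8, da = 3.9, db = -1.3
dE = sqrt((-1.8)^2 + (3.9)^2 + (-1.3)^2) = 4.49
Max = 4.7
Passes: Yes


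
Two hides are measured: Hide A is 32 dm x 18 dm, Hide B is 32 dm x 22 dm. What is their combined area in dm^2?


Hide A area = 32 x 18 = 576 dm^2
Hide B area = 32 x 22 = 704 dm^2
Total = 576 + 704 = 1280 dm^2


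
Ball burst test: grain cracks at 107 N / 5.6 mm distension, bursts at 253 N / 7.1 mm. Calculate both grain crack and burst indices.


Crack index = 19.1 N/mm
Burst index = 35.6 N/mm


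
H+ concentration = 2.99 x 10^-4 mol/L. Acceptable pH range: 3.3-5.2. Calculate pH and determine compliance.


pH = 3.52
Compliant: Yes


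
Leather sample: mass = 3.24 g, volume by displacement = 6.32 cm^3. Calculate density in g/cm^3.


Density = mass / volume
Density = 3.24 / 6.32 = 0.513 g/cm^3


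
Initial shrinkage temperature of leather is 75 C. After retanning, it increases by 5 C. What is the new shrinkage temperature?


New Ts = 75 + 5 = 80 C


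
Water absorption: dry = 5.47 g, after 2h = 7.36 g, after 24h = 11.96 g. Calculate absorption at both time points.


2h absorption = 34.6%
24h absorption = 118.6%

WA (2h) = (7.36 - 5.47) / 5.47 x 100 = 34.6%
WA (24h) = (11.96 - 5.47) / 5.47 x 100 = 118.6%


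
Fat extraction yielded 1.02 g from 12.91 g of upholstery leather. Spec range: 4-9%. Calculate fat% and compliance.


Fat% = 1.02 / 12.91 x 100 = 7.9%
Spec range: 4-9%
Compliant: Yes


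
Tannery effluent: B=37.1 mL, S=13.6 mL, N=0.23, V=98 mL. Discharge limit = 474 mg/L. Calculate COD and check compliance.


COD = 441.2 mg/L
Compliant: Yes


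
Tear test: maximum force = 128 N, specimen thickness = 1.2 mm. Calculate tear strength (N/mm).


106.7 N/mm

Tear strength = force / thickness
Tear = 128 / 1.2 = 106.7 N/mm


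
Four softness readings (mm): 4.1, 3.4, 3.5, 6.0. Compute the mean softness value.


4.25 mm

Sum = 4.1 + 3.4 + 3.5 + 6.0
Mean = 17.0 / 4 = 4.25 mm


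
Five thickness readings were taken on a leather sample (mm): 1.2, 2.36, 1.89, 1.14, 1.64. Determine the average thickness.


1.65 mm

Sum = 1.2 + 2.36 + 1.89 + 1.14 + 1.64 = 8.23
Average = 8.23 / 5 = 1.65 mm


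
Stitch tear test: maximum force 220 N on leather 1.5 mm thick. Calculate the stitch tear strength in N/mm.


Stitch tear strength = force / thickness
STS = 220 / 1.5 = 146.7 N/mm


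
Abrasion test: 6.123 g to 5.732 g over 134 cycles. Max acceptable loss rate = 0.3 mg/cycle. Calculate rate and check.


Rate = 2.918 mg/cycle
Passes: No

Loss = 6.123 - 5.732 = 0.391 g
Rate = 0.391 g / 134 cycles x 1000 = 2.918 mg/cycle
Max = 0.3 mg/cycle
Passes: No


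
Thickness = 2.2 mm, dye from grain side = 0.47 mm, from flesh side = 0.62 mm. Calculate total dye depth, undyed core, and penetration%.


Total dyed = 1.09 mm
Undyed core = 1.11 mm
Penetration = 49.5%


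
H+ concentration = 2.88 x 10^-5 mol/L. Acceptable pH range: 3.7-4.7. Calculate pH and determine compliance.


pH = -log10(2.88 x 10^-5) = 4.54
Range: 3.7 to 4.7
Compliant: Yes


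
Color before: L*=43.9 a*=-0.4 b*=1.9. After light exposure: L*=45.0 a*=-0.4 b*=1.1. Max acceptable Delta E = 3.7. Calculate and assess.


dL = 1.1, da = 0.0, db = -0.8
dE = sqrt((1.1)^2 + (0.0)^2 + (-0.8)^2) = 1.36
Max = 3.7
Passes: Yes


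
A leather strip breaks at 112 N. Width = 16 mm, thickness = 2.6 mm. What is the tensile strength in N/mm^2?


2.69 N/mm^2

Cross-sectional area = 16 x 2.6 = 41.6 mm^2
Tensile strength = 112 / 41.6 = 2.69 N/mm^2


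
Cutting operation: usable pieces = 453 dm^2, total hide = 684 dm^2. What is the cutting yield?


Yield = usable / total x 100
Yield = 453 / 684 x 100 = 66.2%


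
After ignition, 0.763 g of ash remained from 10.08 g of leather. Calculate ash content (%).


Ash% = 0.763 / 10.08 x 100
Ash% = 7.57%


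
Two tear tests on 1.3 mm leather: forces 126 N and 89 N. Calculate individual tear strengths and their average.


Tear 1 = 96.9 N/mm
Tear 2 = 68.5 N/mm
Average = 82.7 N/mm

Tear 1 = 126 / 1.3 = 96.9 N/mm
Tear 2 = 89 / 1.3 = 68.5 N/mm
Average = (96.9 + 68.5) / 2 = 82.7 N/mm


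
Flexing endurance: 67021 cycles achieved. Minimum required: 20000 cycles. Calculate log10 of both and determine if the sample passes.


log10(67021) = 4.83
log10(20000) = 4.30
Passes: Yes


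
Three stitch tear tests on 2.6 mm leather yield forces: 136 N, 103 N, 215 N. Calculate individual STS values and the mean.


STS1 = 52.3 N/mm
STS2 = 39.6 N/mm
STS3 = 82.7 N/mm
Mean = 58.2 N/mm

STS1 = 136 / 2.6 = 52.3 N/mm
STS2 = 103 / 2.6 = 39.6 N/mm
STS3 = 215 / 2.6 = 82.7 N/mm
Mean = (52.3 + 39.6 + 82.7) / 3 = 58.2 N/mm


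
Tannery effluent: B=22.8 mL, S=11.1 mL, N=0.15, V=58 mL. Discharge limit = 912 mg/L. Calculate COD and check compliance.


COD = (22.8 - 11.1) x 0.15 x 8000 / 58 = 242.1 mg/L
Limit: 912 mg/L
Compliant: Yes


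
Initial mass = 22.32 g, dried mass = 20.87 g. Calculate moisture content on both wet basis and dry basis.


Wet basis = 6.5%
Dry basis = 6.9%


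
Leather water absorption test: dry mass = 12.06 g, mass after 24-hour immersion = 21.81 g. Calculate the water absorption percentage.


80.8%

Water absorbed = 21.81 - 12.06 = 9.75 g
WA% = 9.75 / 12.06 x 100 = 80.8%


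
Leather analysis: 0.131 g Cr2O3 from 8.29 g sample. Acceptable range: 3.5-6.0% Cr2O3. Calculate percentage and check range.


Cr2O3 = 1.58%
Within range: No

Cr2O3% = 0.131 / 8.29 x 100 = 1.58%
Acceptable range: 3.5 to 6.0%
Within range: No


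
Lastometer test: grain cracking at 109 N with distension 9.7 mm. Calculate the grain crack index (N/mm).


11.2 N/mm


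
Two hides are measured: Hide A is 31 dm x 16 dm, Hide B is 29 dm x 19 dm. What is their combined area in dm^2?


1047 dm^2

Hide A area = 31 x 16 = 496 dm^2
Hide B area = 29 x 19 = 551 dm^2
Total = 496 + 551 = 1047 dm^2


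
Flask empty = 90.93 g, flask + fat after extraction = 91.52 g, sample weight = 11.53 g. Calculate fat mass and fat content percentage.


Fat mass = 0.59 g
Fat content = 5.1%


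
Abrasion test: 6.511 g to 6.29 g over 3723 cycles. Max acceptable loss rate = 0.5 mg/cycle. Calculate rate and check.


Rate = 0.059 mg/cycle
Passes: Yes

Loss = 6.511 - 6.29 = 0.221 g
Rate = 0.221 g / 3723 cycles x 1000 = 0.059 mg/cycle
Max = 0.5 mg/cycle
Passes: Yes


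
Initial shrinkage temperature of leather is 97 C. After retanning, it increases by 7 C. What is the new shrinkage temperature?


104 C

New Ts = 97 + 7 = 104 C


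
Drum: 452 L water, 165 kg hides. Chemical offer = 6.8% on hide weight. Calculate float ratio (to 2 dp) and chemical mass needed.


Float ratio = 452 / 165 = 2.74
Chemical = 165 x 6.8 / 100 = 11.22 kg


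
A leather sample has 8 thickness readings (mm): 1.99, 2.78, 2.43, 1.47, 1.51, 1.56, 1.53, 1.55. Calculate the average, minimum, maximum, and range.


Sum = 14.82
Average = 14.82 / 8 = 1.85 mm
Minimum = 1.47 mm
Maximum = 2.78 mm
Range = 2.78 - 1.47 = 1.31 mm
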